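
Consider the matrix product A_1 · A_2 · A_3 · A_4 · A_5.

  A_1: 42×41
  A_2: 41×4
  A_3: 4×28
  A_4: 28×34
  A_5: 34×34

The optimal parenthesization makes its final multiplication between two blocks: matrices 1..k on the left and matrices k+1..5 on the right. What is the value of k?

2

Adjacent pairs: A_1A_2 = 42·41·4 = 6888; A_2A_3 = 41·4·28 = 4592; A_3A_4 = 4·28·34 = 3808; A_4A_5 = 28·34·34 = 32368.
Length 3: A_1..A_3: k=1: 0+4592+42·41·28=52808; k=2: 6888+0+42·4·28=11592 → min 11592 | A_2..A_4: k=2: 0+3808+41·4·34=9384; k=3: 4592+0+41·28·34=43624 → min 9384 | A_3..A_5: k=3: 0+32368+4·28·34=36176; k=4: 3808+0+4·34·34=8432 → min 8432.
Length 4: A_1..A_4: k=1: 0+9384+42·41·34=67932; k=2: 6888+3808+42·4·34=16408; k=3: 11592+0+42·28·34=51576 → min 16408 | A_2..A_5: k=2: 0+8432+41·4·34=14008; k=3: 4592+32368+41·28·34=75992; k=4: 9384+0+41·34·34=56780 → min 14008.
Top-level splits: k=1: (A_1..A_1)·(A_2..A_5) → 0+14008+42·41·34 = 72556; k=2: (A_1..A_2)·(A_3..A_5) → 6888+8432+42·4·34 = 21032; k=3: (A_1..A_3)·(A_4..A_5) → 11592+32368+42·28·34 = 83944; k=4: (A_1..A_4)·(A_5..A_5) → 16408+0+42·34·34 = 64960.
Best split is after A_2, i.e. k = 2.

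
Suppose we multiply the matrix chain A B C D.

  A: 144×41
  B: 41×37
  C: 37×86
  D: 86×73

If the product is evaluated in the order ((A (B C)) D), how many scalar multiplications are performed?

1542238

(B C): 41×37 by 37×86 → 41×86, cost 41·37·86 = 130462
(A (B C)): 144×41 by 41×86 → 144×86, cost 144·41·86 = 507744; cumulative 638206
((A (B C)) D): 144×86 by 86×73 → 144×73, cost 144·86·73 = 904032; cumulative 1542238
Total: 1542238 scalar multiplications.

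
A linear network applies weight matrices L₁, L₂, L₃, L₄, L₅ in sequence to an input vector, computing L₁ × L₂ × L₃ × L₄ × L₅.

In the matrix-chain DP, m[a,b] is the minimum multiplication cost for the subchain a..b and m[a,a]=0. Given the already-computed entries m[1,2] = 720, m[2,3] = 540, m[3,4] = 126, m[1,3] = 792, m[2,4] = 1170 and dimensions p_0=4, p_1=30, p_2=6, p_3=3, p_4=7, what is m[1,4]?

876

m[1,4] = min over k∈[1,3] of m[1,k]+m[k+1,4]+p_{0}·p_k·p_{4}.
k=1: 0 + 1170 + 4·30·7 = 2010; k=2: 720 + 126 + 4·6·7 = 1014; k=3: 792 + 0 + 4·3·7 = 876.
Minimum: 876 at k=3.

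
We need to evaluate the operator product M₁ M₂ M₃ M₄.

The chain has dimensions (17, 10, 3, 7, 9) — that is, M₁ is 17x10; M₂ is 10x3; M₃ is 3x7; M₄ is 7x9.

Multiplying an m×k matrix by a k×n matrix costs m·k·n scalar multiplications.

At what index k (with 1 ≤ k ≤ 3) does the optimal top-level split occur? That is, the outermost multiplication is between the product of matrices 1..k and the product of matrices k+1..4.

Adjacent pairs: M₁M₂ = 17·10·3 = 510; M₂M₃ = 10·3·7 = 210; M₃M₄ = 3·7·9 = 189.
Length 3: M₁..M₃: k=1: 0+210+17·10·7=1400; k=2: 510+0+17·3·7=867 → min 867 | M₂..M₄: k=2: 0+189+10·3·9=459; k=3: 210+0+10·7·9=840 → min 459.
Top-level splits: k=1: (M₁..M₁)·(M₂..M₄) → 0+459+17·10·9 = 1989; k=2: (M₁..M₂)·(M₃..M₄) → 510+189+17·3·9 = 1158; k=3: (M₁..M₃)·(M₄..M₄) → 867+0+17·7·9 = 1938.
Best split is after M₂, i.e. k = 2.

2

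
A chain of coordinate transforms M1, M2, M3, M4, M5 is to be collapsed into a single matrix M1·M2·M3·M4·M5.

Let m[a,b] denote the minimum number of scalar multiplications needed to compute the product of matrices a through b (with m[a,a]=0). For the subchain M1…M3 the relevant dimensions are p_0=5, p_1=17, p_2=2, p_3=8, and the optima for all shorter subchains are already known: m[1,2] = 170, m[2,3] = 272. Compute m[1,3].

m[1,3] = min over k∈[1,2] of m[1,k]+m[k+1,3]+p_{0}·p_k·p_{3}.
k=1: 0 + 272 + 5·17·8 = 952; k=2: 170 + 0 + 5·2·8 = 250.
Minimum: 250 at k=2.

250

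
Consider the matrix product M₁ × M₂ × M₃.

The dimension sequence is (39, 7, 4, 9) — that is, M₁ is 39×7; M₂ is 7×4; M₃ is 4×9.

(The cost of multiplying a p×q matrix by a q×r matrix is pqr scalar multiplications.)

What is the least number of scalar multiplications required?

2496

Order (M₁ × (M₂ × M₃)): (M₂ × M₃): 7×4 by 4×9 → 7×9, cost 7·4·9 = 252; (M₁ × (M₂ × M₃)): 39×7 by 7×9 → 39×9, cost 39·7·9 = 2457; cumulative 2709. Total 2709.
Order ((M₁ × M₂) × M₃): (M₁ × M₂): 39×7 by 7×4 → 39×4, cost 39·7·4 = 1092; ((M₁ × M₂) × M₃): 39×4 by 4×9 → 39×9, cost 39·4·9 = 1404; cumulative 2496. Total 2496.
Minimum: 2496.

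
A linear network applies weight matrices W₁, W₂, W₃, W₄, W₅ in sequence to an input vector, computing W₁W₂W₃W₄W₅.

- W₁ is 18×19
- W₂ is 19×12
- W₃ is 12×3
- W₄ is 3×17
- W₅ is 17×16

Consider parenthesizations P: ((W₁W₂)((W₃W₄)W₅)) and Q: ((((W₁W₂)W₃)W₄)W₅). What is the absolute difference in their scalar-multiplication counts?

870

Order P = ((W₁W₂)((W₃W₄)W₅)): (W₁W₂): 18×19 by 19×12 → 18×12, cost 18·19·12 = 4104; (W₃W₄): 12×3 by 3×17 → 12×17, cost 12·3·17 = 612; ((W₃W₄)W₅): 12×17 by 17×16 → 12×16, cost 12·17·16 = 3264; cumulative 3876; ((W₁W₂)((W₃W₄)W₅)): 18×12 by 12×16 → 18×16, cost 18·12·16 = 3456; cumulative 11436. Total 11436.
Order Q = ((((W₁W₂)W₃)W₄)W₅): (W₁W₂): 18×19 by 19×12 → 18×12, cost 18·19·12 = 4104; ((W₁W₂)W₃): 18×12 by 12×3 → 18×3, cost 18·12·3 = 648; cumulative 4752; (((W₁W₂)W₃)W₄): 18×3 by 3×17 → 18×17, cost 18·3·17 = 918; cumulative 5670; ((((W₁W₂)W₃)W₄)W₅): 18×17 by 17×16 → 18×16, cost 18·17·16 = 4896; cumulative 10566. Total 10566.
Difference: |11436 − 10566| = 870.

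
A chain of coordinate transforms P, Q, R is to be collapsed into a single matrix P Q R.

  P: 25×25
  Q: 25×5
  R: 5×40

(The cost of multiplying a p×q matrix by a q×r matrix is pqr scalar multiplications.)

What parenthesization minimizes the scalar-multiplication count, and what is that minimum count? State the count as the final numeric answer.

8125

(P (Q R)): cost 30000.
((P Q) R): cost 8125.
Optimal: ((P Q) R) with cost 8125.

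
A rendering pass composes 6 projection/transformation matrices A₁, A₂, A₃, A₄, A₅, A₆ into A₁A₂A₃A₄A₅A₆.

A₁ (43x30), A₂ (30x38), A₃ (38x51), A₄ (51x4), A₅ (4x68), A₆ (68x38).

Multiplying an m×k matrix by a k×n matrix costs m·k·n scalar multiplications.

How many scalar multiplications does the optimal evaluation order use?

34344

Adjacent pairs: A₁A₂ = 43·30·38 = 49020; A₂A₃ = 30·38·51 = 58140; A₃A₄ = 38·51·4 = 7752; A₄A₅ = 51·4·68 = 13872; A₅A₆ = 4·68·38 = 10336.
Length 3: A₁..A₃: k=1: 0+58140+43·30·51=123930; k=2: 49020+0+43·38·51=132354 → min 123930 | A₂..A₄: k=2: 0+7752+30·38·4=12312; k=3: 58140+0+30·51·4=64260 → min 12312 | A₃..A₅: k=3: 0+13872+38·51·68=145656; k=4: 7752+0+38·4·68=18088 → min 18088 | A₄..A₆: k=4: 0+10336+51·4·38=18088; k=5: 13872+0+51·68·38=145656 → min 18088.
Length 4: A₁..A₄: k=1: 0+12312+43·30·4=17472; k=2: 49020+7752+43·38·4=63308; k=3: 123930+0+43·51·4=132702 → min 17472 | A₂..A₅: k=2: 0+18088+30·38·68=95608; k=3: 58140+13872+30·51·68=176052; k=4: 12312+0+30·4·68=20472 → min 20472 | A₃..A₆: k=3: 0+18088+38·51·38=91732; k=4: 7752+10336+38·4·38=23864; k=5: 18088+0+38·68·38=116280 → min 23864.
Length 5: A₁..A₅: k=1: 0+20472+43·30·68=108192; k=2: 49020+18088+43·38·68=178220; k=3: 123930+13872+43·51·68=286926; k=4: 17472+0+43·4·68=29168 → min 29168 | A₂..A₆: k=2: 0+23864+30·38·38=67184; k=3: 58140+18088+30·51·38=134368; k=4: 12312+10336+30·4·38=27208; k=5: 20472+0+30·68·38=97992 → min 27208.
Length 6: A₁..A₆: k=1: 0+27208+43·30·38=76228; k=2: 49020+23864+43·38·38=134976; k=3: 123930+18088+43·51·38=225352; k=4: 17472+10336+43·4·38=34344; k=5: 29168+0+43·68·38=140280 → min 34344.
Optimal order: ((A₁(A₂(A₃A₄)))(A₅A₆)) with cost 34344.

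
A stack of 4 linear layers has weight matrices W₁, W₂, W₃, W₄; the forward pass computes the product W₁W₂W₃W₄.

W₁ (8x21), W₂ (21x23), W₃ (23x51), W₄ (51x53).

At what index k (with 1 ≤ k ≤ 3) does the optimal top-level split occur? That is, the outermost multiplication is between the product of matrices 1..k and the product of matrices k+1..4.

Adjacent pairs: W₁W₂ = 8·21·23 = 3864; W₂W₃ = 21·23·51 = 24633; W₃W₄ = 23·51·53 = 62169.
Length 3: W₁..W₃: k=1: 0+24633+8·21·51=33201; k=2: 3864+0+8·23·51=13248 → min 13248 | W₂..W₄: k=2: 0+62169+21·23·53=87768; k=3: 24633+0+21·51·53=81396 → min 81396.
Top-level splits: k=1: (W₁..W₁)·(W₂..W₄) → 0+81396+8·21·53 = 90300; k=2: (W₁..W₂)·(W₃..W₄) → 3864+62169+8·23·53 = 75785; k=3: (W₁..W₃)·(W₄..W₄) → 13248+0+8·51·53 = 34872.
Best split is after W₃, i.e. k = 3.

3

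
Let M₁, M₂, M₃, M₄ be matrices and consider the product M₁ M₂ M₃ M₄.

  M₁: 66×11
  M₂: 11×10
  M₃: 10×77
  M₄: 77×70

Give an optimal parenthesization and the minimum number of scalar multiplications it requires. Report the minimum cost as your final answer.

107360

Adjacent pairs: M₁M₂ = 66·11·10 = 7260; M₂M₃ = 11·10·77 = 8470; M₃M₄ = 10·77·70 = 53900.
Length 3: M₁..M₃: k=1: 0+8470+66·11·77=64372; k=2: 7260+0+66·10·77=58080 → min 58080 | M₂..M₄: k=2: 0+53900+11·10·70=61600; k=3: 8470+0+11·77·70=67760 → min 61600.
Length 4: M₁..M₄: k=1: 0+61600+66·11·70=112420; k=2: 7260+53900+66·10·70=107360; k=3: 58080+0+66·77·70=413820 → min 107360.
Optimal parenthesization: ((M₁ M₂) (M₃ M₄)) with cost 107360.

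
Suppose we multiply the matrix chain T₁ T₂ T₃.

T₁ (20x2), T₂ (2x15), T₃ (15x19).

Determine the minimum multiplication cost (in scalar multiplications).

1330

Order (T₁ (T₂ T₃)): (T₂ T₃): 2×15 by 15×19 → 2×19, cost 2·15·19 = 570; (T₁ (T₂ T₃)): 20×2 by 2×19 → 20×19, cost 20·2·19 = 760; cumulative 1330. Total 1330.
Order ((T₁ T₂) T₃): (T₁ T₂): 20×2 by 2×15 → 20×15, cost 20·2·15 = 600; ((T₁ T₂) T₃): 20×15 by 15×19 → 20×19, cost 20·15·19 = 5700; cumulative 6300. Total 6300.
Minimum: 1330.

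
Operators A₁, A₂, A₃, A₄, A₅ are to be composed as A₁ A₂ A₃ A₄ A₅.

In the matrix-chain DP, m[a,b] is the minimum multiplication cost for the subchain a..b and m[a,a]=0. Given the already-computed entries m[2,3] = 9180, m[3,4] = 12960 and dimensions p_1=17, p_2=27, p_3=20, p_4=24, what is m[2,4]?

17340

m[2,4] = min over k∈[2,3] of m[2,k]+m[k+1,4]+p_{1}·p_k·p_{4}.
k=2: 0 + 12960 + 17·27·24 = 23976; k=3: 9180 + 0 + 17·20·24 = 17340.
Minimum: 17340 at k=3.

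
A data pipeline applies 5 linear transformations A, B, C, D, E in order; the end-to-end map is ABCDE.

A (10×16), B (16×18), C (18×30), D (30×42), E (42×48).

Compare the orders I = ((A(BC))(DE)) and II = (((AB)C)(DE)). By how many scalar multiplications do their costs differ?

5160

Order I = ((A(BC))(DE)): (BC): 16×18 by 18×30 → 16×30, cost 16·18·30 = 8640; (A(BC)): 10×16 by 16×30 → 10×30, cost 10·16·30 = 4800; cumulative 13440; (DE): 30×42 by 42×48 → 30×48, cost 30·42·48 = 60480; ((A(BC))(DE)): 10×30 by 30×48 → 10×48, cost 10·30·48 = 14400; cumulative 88320. Total 88320.
Order II = (((AB)C)(DE)): (AB): 10×16 by 16×18 → 10×18, cost 10·16·18 = 2880; ((AB)C): 10×18 by 18×30 → 10×30, cost 10·18·30 = 5400; cumulative 8280; (DE): 30×42 by 42×48 → 30×48, cost 30·42·48 = 60480; (((AB)C)(DE)): 10×30 by 30×48 → 10×48, cost 10·30·48 = 14400; cumulative 83160. Total 83160.
Difference: |88320 − 83160| = 5160.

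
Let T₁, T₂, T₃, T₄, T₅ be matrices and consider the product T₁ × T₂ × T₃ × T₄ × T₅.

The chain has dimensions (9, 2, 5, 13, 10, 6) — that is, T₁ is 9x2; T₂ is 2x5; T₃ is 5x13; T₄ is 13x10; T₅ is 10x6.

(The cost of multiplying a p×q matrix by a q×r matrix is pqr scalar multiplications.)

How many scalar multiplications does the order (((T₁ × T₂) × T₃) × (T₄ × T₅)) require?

2157

(T₁ × T₂): 9×2 by 2×5 → 9×5, cost 9·2·5 = 90
((T₁ × T₂) × T₃): 9×5 by 5×13 → 9×13, cost 9·5·13 = 585; cumulative 675
(T₄ × T₅): 13×10 by 10×6 → 13×6, cost 13·10·6 = 780
(((T₁ × T₂) × T₃) × (T₄ × T₅)): 9×13 by 13×6 → 9×6, cost 9·13·6 = 702; cumulative 2157
Total: 2157 scalar multiplications.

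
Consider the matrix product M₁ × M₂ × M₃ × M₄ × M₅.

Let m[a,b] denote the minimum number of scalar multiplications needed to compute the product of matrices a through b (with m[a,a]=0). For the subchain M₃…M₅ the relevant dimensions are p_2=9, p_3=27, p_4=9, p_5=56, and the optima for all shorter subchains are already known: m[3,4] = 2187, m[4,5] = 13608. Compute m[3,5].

6723

m[3,5] = min over k∈[3,4] of m[3,k]+m[k+1,5]+p_{2}·p_k·p_{5}.
k=3: 0 + 13608 + 9·27·56 = 27216; k=4: 2187 + 0 + 9·9·56 = 6723.
Minimum: 6723 at k=4.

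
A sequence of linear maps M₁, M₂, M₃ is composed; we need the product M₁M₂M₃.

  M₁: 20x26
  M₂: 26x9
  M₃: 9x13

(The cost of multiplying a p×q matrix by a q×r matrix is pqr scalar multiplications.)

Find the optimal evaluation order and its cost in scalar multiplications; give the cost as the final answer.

7020

(M₁(M₂M₃)): cost 9802.
((M₁M₂)M₃): cost 7020.
Optimal: ((M₁M₂)M₃) with cost 7020.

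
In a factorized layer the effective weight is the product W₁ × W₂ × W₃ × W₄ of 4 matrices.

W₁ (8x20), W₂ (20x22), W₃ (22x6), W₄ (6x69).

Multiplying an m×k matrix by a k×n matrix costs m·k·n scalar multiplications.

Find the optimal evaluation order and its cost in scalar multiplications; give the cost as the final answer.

6912

Adjacent pairs: W₁W₂ = 8·20·22 = 3520; W₂W₃ = 20·22·6 = 2640; W₃W₄ = 22·6·69 = 9108.
Length 3: W₁..W₃: k=1: 0+2640+8·20·6=3600; k=2: 3520+0+8·22·6=4576 → min 3600 | W₂..W₄: k=2: 0+9108+20·22·69=39468; k=3: 2640+0+20·6·69=10920 → min 10920.
Length 4: W₁..W₄: k=1: 0+10920+8·20·69=21960; k=2: 3520+9108+8·22·69=24772; k=3: 3600+0+8·6·69=6912 → min 6912.
Optimal parenthesization: ((W₁ × (W₂ × W₃)) × W₄) with cost 6912.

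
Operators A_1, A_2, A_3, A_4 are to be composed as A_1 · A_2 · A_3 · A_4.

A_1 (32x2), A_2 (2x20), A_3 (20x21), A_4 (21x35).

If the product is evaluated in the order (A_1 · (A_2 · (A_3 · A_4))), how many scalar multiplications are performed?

(A_3 · A_4): 20×21 by 21×35 → 20×35, cost 20·21·35 = 14700
(A_2 · (A_3 · A_4)): 2×20 by 20×35 → 2×35, cost 2·20·35 = 1400; cumulative 16100
(A_1 · (A_2 · (A_3 · A_4))): 32×2 by 2×35 → 32×35, cost 32·2·35 = 2240; cumulative 18340
Total: 18340 scalar multiplications.

18340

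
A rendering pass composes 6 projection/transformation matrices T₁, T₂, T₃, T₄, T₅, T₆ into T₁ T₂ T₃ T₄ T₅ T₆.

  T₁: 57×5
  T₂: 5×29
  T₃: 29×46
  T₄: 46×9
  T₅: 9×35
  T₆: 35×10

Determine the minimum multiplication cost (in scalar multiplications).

14915

Adjacent pairs: T₁T₂ = 57·5·29 = 8265; T₂T₃ = 5·29·46 = 6670; T₃T₄ = 29·46·9 = 12006; T₄T₅ = 46·9·35 = 14490; T₅T₆ = 9·35·10 = 3150.
Length 3: T₁..T₃: k=1: 0+6670+57·5·46=19780; k=2: 8265+0+57·29·46=84303 → min 19780 | T₂..T₄: k=2: 0+12006+5·29·9=13311; k=3: 6670+0+5·46·9=8740 → min 8740 | T₃..T₅: k=3: 0+14490+29·46·35=61180; k=4: 12006+0+29·9·35=21141 → min 21141 | T₄..T₆: k=4: 0+3150+46·9·10=7290; k=5: 14490+0+46·35·10=30590 → min 7290.
Length 4: T₁..T₄: k=1: 0+8740+57·5·9=11305; k=2: 8265+12006+57·29·9=35148; k=3: 19780+0+57·46·9=43378 → min 11305 | T₂..T₅: k=2: 0+21141+5·29·35=26216; k=3: 6670+14490+5·46·35=29210; k=4: 8740+0+5·9·35=10315 → min 10315 | T₃..T₆: k=3: 0+7290+29·46·10=20630; k=4: 12006+3150+29·9·10=17766; k=5: 21141+0+29·35·10=31291 → min 17766.
Length 5: T₁..T₅: k=1: 0+10315+57·5·35=20290; k=2: 8265+21141+57·29·35=87261; k=3: 19780+14490+57·46·35=126040; k=4: 11305+0+57·9·35=29260 → min 20290 | T₂..T₆: k=2: 0+17766+5·29·10=19216; k=3: 6670+7290+5·46·10=16260; k=4: 8740+3150+5·9·10=12340; k=5: 10315+0+5·35·10=12065 → min 12065.
Length 6: T₁..T₆: k=1: 0+12065+57·5·10=14915; k=2: 8265+17766+57·29·10=42561; k=3: 19780+7290+57·46·10=53290; k=4: 11305+3150+57·9·10=19585; k=5: 20290+0+57·35·10=40240 → min 14915.
Optimal order: (T₁ ((((T₂ T₃) T₄) T₅) T₆)) with cost 14915.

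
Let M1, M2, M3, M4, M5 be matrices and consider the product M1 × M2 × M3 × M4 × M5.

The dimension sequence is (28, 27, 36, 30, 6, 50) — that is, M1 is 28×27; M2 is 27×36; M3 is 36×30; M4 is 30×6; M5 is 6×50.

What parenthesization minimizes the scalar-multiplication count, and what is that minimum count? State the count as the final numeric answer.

Adjacent pairs: M1M2 = 28·27·36 = 27216; M2M3 = 27·36·30 = 29160; M3M4 = 36·30·6 = 6480; M4M5 = 30·6·50 = 9000.
Length 3: M1..M3: k=1: 0+29160+28·27·30=51840; k=2: 27216+0+28·36·30=57456 → min 51840 | M2..M4: k=2: 0+6480+27·36·6=12312; k=3: 29160+0+27·30·6=34020 → min 12312 | M3..M5: k=3: 0+9000+36·30·50=63000; k=4: 6480+0+36·6·50=17280 → min 17280.
Length 4: M1..M4: k=1: 0+12312+28·27·6=16848; k=2: 27216+6480+28·36·6=39744; k=3: 51840+0+28·30·6=56880 → min 16848 | M2..M5: k=2: 0+17280+27·36·50=65880; k=3: 29160+9000+27·30·50=78660; k=4: 12312+0+27·6·50=20412 → min 20412.
Length 5: M1..M5: k=1: 0+20412+28·27·50=58212; k=2: 27216+17280+28·36·50=94896; k=3: 51840+9000+28·30·50=102840; k=4: 16848+0+28·6·50=25248 → min 25248.
Optimal parenthesization: ((M1 × (M2 × (M3 × M4))) × M5) with cost 25248.

25248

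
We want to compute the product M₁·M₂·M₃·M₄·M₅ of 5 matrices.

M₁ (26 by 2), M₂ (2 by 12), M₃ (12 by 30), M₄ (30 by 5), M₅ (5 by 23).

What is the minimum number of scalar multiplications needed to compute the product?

2446

Adjacent pairs: M₁M₂ = 26·2·12 = 624; M₂M₃ = 2·12·30 = 720; M₃M₄ = 12·30·5 = 1800; M₄M₅ = 30·5·23 = 3450.
Length 3: M₁..M₃: k=1: 0+720+26·2·30=2280; k=2: 624+0+26·12·30=9984 → min 2280 | M₂..M₄: k=2: 0+1800+2·12·5=1920; k=3: 720+0+2·30·5=1020 → min 1020 | M₃..M₅: k=3: 0+3450+12·30·23=11730; k=4: 1800+0+12·5·23=3180 → min 3180.
Length 4: M₁..M₄: k=1: 0+1020+26·2·5=1280; k=2: 624+1800+26·12·5=3984; k=3: 2280+0+26·30·5=6180 → min 1280 | M₂..M₅: k=2: 0+3180+2·12·23=3732; k=3: 720+3450+2·30·23=5550; k=4: 1020+0+2·5·23=1250 → min 1250.
Length 5: M₁..M₅: k=1: 0+1250+26·2·23=2446; k=2: 624+3180+26·12·23=10980; k=3: 2280+3450+26·30·23=23670; k=4: 1280+0+26·5·23=4270 → min 2446.
Optimal order: (M₁·(((M₂·M₃)·M₄)·M₅)) with cost 2446.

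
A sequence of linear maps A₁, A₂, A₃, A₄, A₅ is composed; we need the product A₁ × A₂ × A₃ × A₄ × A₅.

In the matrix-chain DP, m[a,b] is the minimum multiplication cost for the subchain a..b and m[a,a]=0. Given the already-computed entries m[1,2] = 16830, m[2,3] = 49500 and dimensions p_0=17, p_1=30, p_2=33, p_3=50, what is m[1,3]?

m[1,3] = min over k∈[1,2] of m[1,k]+m[k+1,3]+p_{0}·p_k·p_{3}.
k=1: 0 + 49500 + 17·30·50 = 75000; k=2: 16830 + 0 + 17·33·50 = 44880.
Minimum: 44880 at k=2.

44880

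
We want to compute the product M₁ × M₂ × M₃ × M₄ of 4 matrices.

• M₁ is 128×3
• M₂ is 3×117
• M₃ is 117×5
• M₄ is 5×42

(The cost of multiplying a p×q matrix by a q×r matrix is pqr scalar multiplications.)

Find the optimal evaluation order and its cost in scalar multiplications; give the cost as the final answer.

18513

Adjacent pairs: M₁M₂ = 128·3·117 = 44928; M₂M₃ = 3·117·5 = 1755; M₃M₄ = 117·5·42 = 24570.
Length 3: M₁..M₃: k=1: 0+1755+128·3·5=3675; k=2: 44928+0+128·117·5=119808 → min 3675 | M₂..M₄: k=2: 0+24570+3·117·42=39312; k=3: 1755+0+3·5·42=2385 → min 2385.
Length 4: M₁..M₄: k=1: 0+2385+128·3·42=18513; k=2: 44928+24570+128·117·42=698490; k=3: 3675+0+128·5·42=30555 → min 18513.
Optimal parenthesization: (M₁ × ((M₂ × M₃) × M₄)) with cost 18513.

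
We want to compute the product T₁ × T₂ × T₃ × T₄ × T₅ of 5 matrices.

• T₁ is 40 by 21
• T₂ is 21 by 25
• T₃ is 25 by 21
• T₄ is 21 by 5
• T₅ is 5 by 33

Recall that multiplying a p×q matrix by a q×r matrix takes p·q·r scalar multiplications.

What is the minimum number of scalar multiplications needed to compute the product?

16050

Adjacent pairs: T₁T₂ = 40·21·25 = 21000; T₂T₃ = 21·25·21 = 11025; T₃T₄ = 25·21·5 = 2625; T₄T₅ = 21·5·33 = 3465.
Length 3: T₁..T₃: k=1: 0+11025+40·21·21=28665; k=2: 21000+0+40·25·21=42000 → min 28665 | T₂..T₄: k=2: 0+2625+21·25·5=5250; k=3: 11025+0+21·21·5=13230 → min 5250 | T₃..T₅: k=3: 0+3465+25·21·33=20790; k=4: 2625+0+25·5·33=6750 → min 6750.
Length 4: T₁..T₄: k=1: 0+5250+40·21·5=9450; k=2: 21000+2625+40·25·5=28625; k=3: 28665+0+40·21·5=32865 → min 9450 | T₂..T₅: k=2: 0+6750+21·25·33=24075; k=3: 11025+3465+21·21·33=29043; k=4: 5250+0+21·5·33=8715 → min 8715.
Length 5: T₁..T₅: k=1: 0+8715+40·21·33=36435; k=2: 21000+6750+40·25·33=60750; k=3: 28665+3465+40·21·33=59850; k=4: 9450+0+40·5·33=16050 → min 16050.
Optimal order: ((T₁ × (T₂ × (T₃ × T₄))) × T₅) with cost 16050.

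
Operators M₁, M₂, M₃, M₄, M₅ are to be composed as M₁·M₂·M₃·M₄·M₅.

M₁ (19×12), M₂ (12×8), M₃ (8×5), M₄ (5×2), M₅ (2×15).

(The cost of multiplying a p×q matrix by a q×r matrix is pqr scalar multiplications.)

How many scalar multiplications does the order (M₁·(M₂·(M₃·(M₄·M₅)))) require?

5610

(M₄·M₅): 5×2 by 2×15 → 5×15, cost 5·2·15 = 150
(M₃·(M₄·M₅)): 8×5 by 5×15 → 8×15, cost 8·5·15 = 600; cumulative 750
(M₂·(M₃·(M₄·M₅))): 12×8 by 8×15 → 12×15, cost 12·8·15 = 1440; cumulative 2190
(M₁·(M₂·(M₃·(M₄·M₅)))): 19×12 by 12×15 → 19×15, cost 19·12·15 = 3420; cumulative 5610
Total: 5610 scalar multiplications.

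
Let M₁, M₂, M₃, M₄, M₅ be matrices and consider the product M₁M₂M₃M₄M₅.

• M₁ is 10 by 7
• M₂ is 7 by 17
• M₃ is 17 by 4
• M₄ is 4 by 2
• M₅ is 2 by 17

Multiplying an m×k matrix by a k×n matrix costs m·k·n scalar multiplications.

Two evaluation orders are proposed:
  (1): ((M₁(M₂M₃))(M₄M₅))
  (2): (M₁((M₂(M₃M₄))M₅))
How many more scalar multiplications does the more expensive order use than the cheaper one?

230

Order (1) = ((M₁(M₂M₃))(M₄M₅)): (M₂M₃): 7×17 by 17×4 → 7×4, cost 7·17·4 = 476; (M₁(M₂M₃)): 10×7 by 7×4 → 10×4, cost 10·7·4 = 280; cumulative 756; (M₄M₅): 4×2 by 2×17 → 4×17, cost 4·2·17 = 136; ((M₁(M₂M₃))(M₄M₅)): 10×4 by 4×17 → 10×17, cost 10·4·17 = 680; cumulative 1572. Total 1572.
Order (2) = (M₁((M₂(M₃M₄))M₅)): (M₃M₄): 17×4 by 4×2 → 17×2, cost 17·4·2 = 136; (M₂(M₃M₄)): 7×17 by 17×2 → 7×2, cost 7·17·2 = 238; cumulative 374; ((M₂(M₃M₄))M₅): 7×2 by 2×17 → 7×17, cost 7·2·17 = 238; cumulative 612; (M₁((M₂(M₃M₄))M₅)): 10×7 by 7×17 → 10×17, cost 10·7·17 = 1190; cumulative 1802. Total 1802.
Difference: |1572 − 1802| = 230.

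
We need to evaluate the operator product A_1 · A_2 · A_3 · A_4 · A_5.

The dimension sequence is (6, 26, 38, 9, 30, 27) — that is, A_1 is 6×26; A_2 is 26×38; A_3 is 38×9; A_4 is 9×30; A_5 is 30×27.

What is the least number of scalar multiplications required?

Adjacent pairs: A_1A_2 = 6·26·38 = 5928; A_2A_3 = 26·38·9 = 8892; A_3A_4 = 38·9·30 = 10260; A_4A_5 = 9·30·27 = 7290.
Length 3: A_1..A_3: k=1: 0+8892+6·26·9=10296; k=2: 5928+0+6·38·9=7980 → min 7980 | A_2..A_4: k=2: 0+10260+26·38·30=39900; k=3: 8892+0+26·9·30=15912 → min 15912 | A_3..A_5: k=3: 0+7290+38·9·27=16524; k=4: 10260+0+38·30·27=41040 → min 16524.
Length 4: A_1..A_4: k=1: 0+15912+6·26·30=20592; k=2: 5928+10260+6·38·30=23028; k=3: 7980+0+6·9·30=9600 → min 9600 | A_2..A_5: k=2: 0+16524+26·38·27=43200; k=3: 8892+7290+26·9·27=22500; k=4: 15912+0+26·30·27=36972 → min 22500.
Length 5: A_1..A_5: k=1: 0+22500+6·26·27=26712; k=2: 5928+16524+6·38·27=28608; k=3: 7980+7290+6·9·27=16728; k=4: 9600+0+6·30·27=14460 → min 14460.
Optimal order: ((((A_1 · A_2) · A_3) · A_4) · A_5) with cost 14460.

14460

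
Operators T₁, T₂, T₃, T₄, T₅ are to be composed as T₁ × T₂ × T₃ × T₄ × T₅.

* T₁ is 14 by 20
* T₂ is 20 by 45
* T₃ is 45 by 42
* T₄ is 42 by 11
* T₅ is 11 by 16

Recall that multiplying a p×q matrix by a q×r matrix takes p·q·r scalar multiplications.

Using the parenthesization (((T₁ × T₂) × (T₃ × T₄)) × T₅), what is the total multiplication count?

(T₁ × T₂): 14×20 by 20×45 → 14×45, cost 14·20·45 = 12600
(T₃ × T₄): 45×42 by 42×11 → 45×11, cost 45·42·11 = 20790
((T₁ × T₂) × (T₃ × T₄)): 14×45 by 45×11 → 14×11, cost 14·45·11 = 6930; cumulative 40320
(((T₁ × T₂) × (T₃ × T₄)) × T₅): 14×11 by 11×16 → 14×16, cost 14·11·16 = 2464; cumulative 42784
Total: 42784 scalar multiplications.

42784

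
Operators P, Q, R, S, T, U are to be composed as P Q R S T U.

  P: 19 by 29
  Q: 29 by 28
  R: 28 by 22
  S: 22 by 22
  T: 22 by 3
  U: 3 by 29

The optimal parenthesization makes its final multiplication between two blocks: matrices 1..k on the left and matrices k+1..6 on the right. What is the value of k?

5

Adjacent pairs: PQ = 19·29·28 = 15428; QR = 29·28·22 = 17864; RS = 28·22·22 = 13552; ST = 22·22·3 = 1452; TU = 22·3·29 = 1914.
Length 3: P..R: k=1: 0+17864+19·29·22=29986; k=2: 15428+0+19·28·22=27132 → min 27132 | Q..S: k=2: 0+13552+29·28·22=31416; k=3: 17864+0+29·22·22=31900 → min 31416 | R..T: k=3: 0+1452+28·22·3=3300; k=4: 13552+0+28·22·3=15400 → min 3300 | S..U: k=4: 0+1914+22·22·29=15950; k=5: 1452+0+22·3·29=3366 → min 3366.
Length 4: P..S: k=1: 0+31416+19·29·22=43538; k=2: 15428+13552+19·28·22=40684; k=3: 27132+0+19·22·22=36328 → min 36328 | Q..T: k=2: 0+3300+29·28·3=5736; k=3: 17864+1452+29·22·3=21230; k=4: 31416+0+29·22·3=33330 → min 5736 | R..U: k=3: 0+3366+28·22·29=21230; k=4: 13552+1914+28·22·29=33330; k=5: 3300+0+28·3·29=5736 → min 5736.
Length 5: P..T: k=1: 0+5736+19·29·3=7389; k=2: 15428+3300+19·28·3=20324; k=3: 27132+1452+19·22·3=29838; k=4: 36328+0+19·22·3=37582 → min 7389 | Q..U: k=2: 0+5736+29·28·29=29284; k=3: 17864+3366+29·22·29=39732; k=4: 31416+1914+29·22·29=51832; k=5: 5736+0+29·3·29=8259 → min 8259.
Top-level splits: k=1: (P..P)·(Q..U) → 0+8259+19·29·29 = 24238; k=2: (P..Q)·(R..U) → 15428+5736+19·28·29 = 36592; k=3: (P..R)·(S..U) → 27132+3366+19·22·29 = 42620; k=4: (P..S)·(T..U) → 36328+1914+19·22·29 = 50364; k=5: (P..T)·(U..U) → 7389+0+19·3·29 = 9042.
Best split is after T, i.e. k = 5.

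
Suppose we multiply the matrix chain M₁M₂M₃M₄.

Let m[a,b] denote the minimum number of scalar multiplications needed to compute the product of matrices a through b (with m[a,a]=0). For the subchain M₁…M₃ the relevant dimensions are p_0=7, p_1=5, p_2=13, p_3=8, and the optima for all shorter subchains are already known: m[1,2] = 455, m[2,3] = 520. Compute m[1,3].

800

m[1,3] = min over k∈[1,2] of m[1,k]+m[k+1,3]+p_{0}·p_k·p_{3}.
k=1: 0 + 520 + 7·5·8 = 800; k=2: 455 + 0 + 7·13·8 = 1183.
Minimum: 800 at k=1.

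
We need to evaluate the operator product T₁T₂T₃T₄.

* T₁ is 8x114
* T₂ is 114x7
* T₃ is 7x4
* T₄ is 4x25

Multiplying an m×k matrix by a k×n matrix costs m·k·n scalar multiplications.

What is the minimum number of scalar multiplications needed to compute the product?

7408

Adjacent pairs: T₁T₂ = 8·114·7 = 6384; T₂T₃ = 114·7·4 = 3192; T₃T₄ = 7·4·25 = 700.
Length 3: T₁..T₃: k=1: 0+3192+8·114·4=6840; k=2: 6384+0+8·7·4=6608 → min 6608 | T₂..T₄: k=2: 0+700+114·7·25=20650; k=3: 3192+0+114·4·25=14592 → min 14592.
Length 4: T₁..T₄: k=1: 0+14592+8·114·25=37392; k=2: 6384+700+8·7·25=8484; k=3: 6608+0+8·4·25=7408 → min 7408.
Optimal order: (((T₁T₂)T₃)T₄) with cost 7408.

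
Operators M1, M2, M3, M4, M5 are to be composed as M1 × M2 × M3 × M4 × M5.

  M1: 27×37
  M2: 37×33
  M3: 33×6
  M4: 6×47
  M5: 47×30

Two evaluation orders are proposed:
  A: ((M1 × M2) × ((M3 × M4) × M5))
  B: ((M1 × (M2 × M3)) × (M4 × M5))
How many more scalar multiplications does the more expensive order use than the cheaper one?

Order A = ((M1 × M2) × ((M3 × M4) × M5)): (M1 × M2): 27×37 by 37×33 → 27×33, cost 27·37·33 = 32967; (M3 × M4): 33×6 by 6×47 → 33×47, cost 33·6·47 = 9306; ((M3 × M4) × M5): 33×47 by 47×30 → 33×30, cost 33·47·30 = 46530; cumulative 55836; ((M1 × M2) × ((M3 × M4) × M5)): 27×33 by 33×30 → 27×30, cost 27·33·30 = 26730; cumulative 115533. Total 115533.
Order B = ((M1 × (M2 × M3)) × (M4 × M5)): (M2 × M3): 37×33 by 33×6 → 37×6, cost 37·33·6 = 7326; (M1 × (M2 × M3)): 27×37 by 37×6 → 27×6, cost 27·37·6 = 5994; cumulative 13320; (M4 × M5): 6×47 by 47×30 → 6×30, cost 6·47·30 = 8460; ((M1 × (M2 × M3)) × (M4 × M5)): 27×6 by 6×30 → 27×30, cost 27·6·30 = 4860; cumulative 26640. Total 26640.
Difference: |115533 − 26640| = 88893.

88893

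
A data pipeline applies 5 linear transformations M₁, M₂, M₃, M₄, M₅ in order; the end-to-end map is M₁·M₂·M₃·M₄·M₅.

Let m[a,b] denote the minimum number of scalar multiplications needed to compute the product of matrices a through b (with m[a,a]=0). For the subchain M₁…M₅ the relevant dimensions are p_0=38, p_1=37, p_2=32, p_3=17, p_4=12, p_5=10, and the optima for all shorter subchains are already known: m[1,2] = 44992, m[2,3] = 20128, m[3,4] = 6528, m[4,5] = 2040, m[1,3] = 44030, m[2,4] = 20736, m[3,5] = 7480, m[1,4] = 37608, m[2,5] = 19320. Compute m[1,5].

33380

m[1,5] = min over k∈[1,4] of m[1,k]+m[k+1,5]+p_{0}·p_k·p_{5}.
k=1: 0 + 19320 + 38·37·10 = 33380; k=2: 44992 + 7480 + 38·32·10 = 64632; k=3: 44030 + 2040 + 38·17·10 = 52530; k=4: 37608 + 0 + 38·12·10 = 42168.
Minimum: 33380 at k=1.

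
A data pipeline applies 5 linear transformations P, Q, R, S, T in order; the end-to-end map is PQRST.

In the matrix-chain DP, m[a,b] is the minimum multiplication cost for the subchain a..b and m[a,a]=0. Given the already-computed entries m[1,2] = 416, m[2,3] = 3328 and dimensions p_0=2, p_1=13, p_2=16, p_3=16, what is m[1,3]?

m[1,3] = min over k∈[1,2] of m[1,k]+m[k+1,3]+p_{0}·p_k·p_{3}.
k=1: 0 + 3328 + 2·13·16 = 3744; k=2: 416 + 0 + 2·16·16 = 928.
Minimum: 928 at k=2.

928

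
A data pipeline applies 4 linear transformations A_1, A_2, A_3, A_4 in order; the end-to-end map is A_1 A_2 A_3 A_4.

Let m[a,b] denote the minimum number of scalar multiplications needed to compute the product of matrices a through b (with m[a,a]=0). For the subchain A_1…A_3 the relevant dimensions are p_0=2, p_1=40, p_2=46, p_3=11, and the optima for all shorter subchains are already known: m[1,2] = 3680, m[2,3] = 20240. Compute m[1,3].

4692

m[1,3] = min over k∈[1,2] of m[1,k]+m[k+1,3]+p_{0}·p_k·p_{3}.
k=1: 0 + 20240 + 2·40·11 = 21120; k=2: 3680 + 0 + 2·46·11 = 4692.
Minimum: 4692 at k=2.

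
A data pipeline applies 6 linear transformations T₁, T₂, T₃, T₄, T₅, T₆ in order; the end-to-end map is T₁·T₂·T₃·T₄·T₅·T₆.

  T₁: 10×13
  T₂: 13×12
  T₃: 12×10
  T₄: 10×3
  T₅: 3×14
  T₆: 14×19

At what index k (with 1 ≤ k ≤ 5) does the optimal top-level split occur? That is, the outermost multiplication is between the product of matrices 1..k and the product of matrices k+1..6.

4

Adjacent pairs: T₁T₂ = 10·13·12 = 1560; T₂T₃ = 13·12·10 = 1560; T₃T₄ = 12·10·3 = 360; T₄T₅ = 10·3·14 = 420; T₅T₆ = 3·14·19 = 798.
Length 3: T₁..T₃: k=1: 0+1560+10·13·10=2860; k=2: 1560+0+10·12·10=2760 → min 2760 | T₂..T₄: k=2: 0+360+13·12·3=828; k=3: 1560+0+13·10·3=1950 → min 828 | T₃..T₅: k=3: 0+420+12·10·14=2100; k=4: 360+0+12·3·14=864 → min 864 | T₄..T₆: k=4: 0+798+10·3·19=1368; k=5: 420+0+10·14·19=3080 → min 1368.
Length 4: T₁..T₄: k=1: 0+828+10·13·3=1218; k=2: 1560+360+10·12·3=2280; k=3: 2760+0+10·10·3=3060 → min 1218 | T₂..T₅: k=2: 0+864+13·12·14=3048; k=3: 1560+420+13·10·14=3800; k=4: 828+0+13·3·14=1374 → min 1374 | T₃..T₆: k=3: 0+1368+12·10·19=3648; k=4: 360+798+12·3·19=1842; k=5: 864+0+12·14·19=4056 → min 1842.
Length 5: T₁..T₅: k=1: 0+1374+10·13·14=3194; k=2: 1560+864+10·12·14=4104; k=3: 2760+420+10·10·14=4580; k=4: 1218+0+10·3·14=1638 → min 1638 | T₂..T₆: k=2: 0+1842+13·12·19=4806; k=3: 1560+1368+13·10·19=5398; k=4: 828+798+13·3·19=2367; k=5: 1374+0+13·14·19=4832 → min 2367.
Top-level splits: k=1: (T₁..T₁)·(T₂..T₆) → 0+2367+10·13·19 = 4837; k=2: (T₁..T₂)·(T₃..T₆) → 1560+1842+10·12·19 = 5682; k=3: (T₁..T₃)·(T₄..T₆) → 2760+1368+10·10·19 = 6028; k=4: (T₁..T₄)·(T₅..T₆) → 1218+798+10·3·19 = 2586; k=5: (T₁..T₅)·(T₆..T₆) → 1638+0+10·14·19 = 4298.
Best split is after T₄, i.e. k = 4.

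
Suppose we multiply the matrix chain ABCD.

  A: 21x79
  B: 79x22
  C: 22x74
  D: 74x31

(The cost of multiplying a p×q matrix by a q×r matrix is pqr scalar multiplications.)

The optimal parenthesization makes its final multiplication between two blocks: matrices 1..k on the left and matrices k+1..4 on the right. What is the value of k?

Adjacent pairs: AB = 21·79·22 = 36498; BC = 79·22·74 = 128612; CD = 22·74·31 = 50468.
Length 3: A..C: k=1: 0+128612+21·79·74=251378; k=2: 36498+0+21·22·74=70686 → min 70686 | B..D: k=2: 0+50468+79·22·31=104346; k=3: 128612+0+79·74·31=309838 → min 104346.
Top-level splits: k=1: (A..A)·(B..D) → 0+104346+21·79·31 = 155775; k=2: (A..B)·(C..D) → 36498+50468+21·22·31 = 101288; k=3: (A..C)·(D..D) → 70686+0+21·74·31 = 118860.
Best split is after B, i.e. k = 2.

2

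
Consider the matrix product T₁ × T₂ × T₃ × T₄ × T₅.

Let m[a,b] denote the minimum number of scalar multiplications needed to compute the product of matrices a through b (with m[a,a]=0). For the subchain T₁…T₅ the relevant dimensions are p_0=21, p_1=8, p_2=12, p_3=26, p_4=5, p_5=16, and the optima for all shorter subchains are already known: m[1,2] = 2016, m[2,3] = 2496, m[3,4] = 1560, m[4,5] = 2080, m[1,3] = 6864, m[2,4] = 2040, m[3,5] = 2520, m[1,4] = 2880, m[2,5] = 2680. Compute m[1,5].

4560

m[1,5] = min over k∈[1,4] of m[1,k]+m[k+1,5]+p_{0}·p_k·p_{5}.
k=1: 0 + 2680 + 21·8·16 = 5368; k=2: 2016 + 2520 + 21·12·16 = 8568; k=3: 6864 + 2080 + 21·26·16 = 17680; k=4: 2880 + 0 + 21·5·16 = 4560.
Minimum: 4560 at k=4.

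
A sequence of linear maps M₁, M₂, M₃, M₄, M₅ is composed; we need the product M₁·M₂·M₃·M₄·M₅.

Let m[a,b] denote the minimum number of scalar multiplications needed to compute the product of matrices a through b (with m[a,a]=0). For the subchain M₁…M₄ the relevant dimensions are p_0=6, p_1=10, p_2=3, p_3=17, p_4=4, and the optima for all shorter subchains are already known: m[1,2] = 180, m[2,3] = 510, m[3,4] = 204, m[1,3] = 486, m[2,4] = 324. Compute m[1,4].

456

m[1,4] = min over k∈[1,3] of m[1,k]+m[k+1,4]+p_{0}·p_k·p_{4}.
k=1: 0 + 324 + 6·10·4 = 564; k=2: 180 + 204 + 6·3·4 = 456; k=3: 486 + 0 + 6·17·4 = 894.
Minimum: 456 at k=2.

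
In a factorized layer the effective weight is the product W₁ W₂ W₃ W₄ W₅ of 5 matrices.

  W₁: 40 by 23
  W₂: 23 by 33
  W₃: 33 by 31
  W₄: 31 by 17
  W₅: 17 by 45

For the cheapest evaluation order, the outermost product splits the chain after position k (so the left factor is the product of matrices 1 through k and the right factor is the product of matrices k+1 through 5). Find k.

4

Adjacent pairs: W₁W₂ = 40·23·33 = 30360; W₂W₃ = 23·33·31 = 23529; W₃W₄ = 33·31·17 = 17391; W₄W₅ = 31·17·45 = 23715.
Length 3: W₁..W₃: k=1: 0+23529+40·23·31=52049; k=2: 30360+0+40·33·31=71280 → min 52049 | W₂..W₄: k=2: 0+17391+23·33·17=30294; k=3: 23529+0+23·31·17=35650 → min 30294 | W₃..W₅: k=3: 0+23715+33·31·45=69750; k=4: 17391+0+33·17·45=42636 → min 42636.
Length 4: W₁..W₄: k=1: 0+30294+40·23·17=45934; k=2: 30360+17391+40·33·17=70191; k=3: 52049+0+40·31·17=73129 → min 45934 | W₂..W₅: k=2: 0+42636+23·33·45=76791; k=3: 23529+23715+23·31·45=79329; k=4: 30294+0+23·17·45=47889 → min 47889.
Top-level splits: k=1: (W₁..W₁)·(W₂..W₅) → 0+47889+40·23·45 = 89289; k=2: (W₁..W₂)·(W₃..W₅) → 30360+42636+40·33·45 = 132396; k=3: (W₁..W₃)·(W₄..W₅) → 52049+23715+40·31·45 = 131564; k=4: (W₁..W₄)·(W₅..W₅) → 45934+0+40·17·45 = 76534.
Best split is after W₄, i.e. k = 4.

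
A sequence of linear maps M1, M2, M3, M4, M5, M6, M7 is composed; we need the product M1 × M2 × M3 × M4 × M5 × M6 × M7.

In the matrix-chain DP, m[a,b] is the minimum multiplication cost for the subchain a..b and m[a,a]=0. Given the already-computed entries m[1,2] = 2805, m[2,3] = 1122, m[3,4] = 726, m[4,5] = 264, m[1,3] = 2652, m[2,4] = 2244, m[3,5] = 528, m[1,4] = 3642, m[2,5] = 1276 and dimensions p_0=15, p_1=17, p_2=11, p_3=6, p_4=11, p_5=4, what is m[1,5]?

m[1,5] = min over k∈[1,4] of m[1,k]+m[k+1,5]+p_{0}·p_k·p_{5}.
k=1: 0 + 1276 + 15·17·4 = 2296; k=2: 2805 + 528 + 15·11·4 = 3993; k=3: 2652 + 264 + 15·6·4 = 3276; k=4: 3642 + 0 + 15·11·4 = 4302.
Minimum: 2296 at k=1.

2296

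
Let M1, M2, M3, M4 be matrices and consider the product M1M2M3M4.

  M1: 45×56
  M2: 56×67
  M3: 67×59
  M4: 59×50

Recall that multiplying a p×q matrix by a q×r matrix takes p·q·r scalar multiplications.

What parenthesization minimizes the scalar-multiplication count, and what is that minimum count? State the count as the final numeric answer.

479475

Adjacent pairs: M1M2 = 45·56·67 = 168840; M2M3 = 56·67·59 = 221368; M3M4 = 67·59·50 = 197650.
Length 3: M1..M3: k=1: 0+221368+45·56·59=370048; k=2: 168840+0+45·67·59=346725 → min 346725 | M2..M4: k=2: 0+197650+56·67·50=385250; k=3: 221368+0+56·59·50=386568 → min 385250.
Length 4: M1..M4: k=1: 0+385250+45·56·50=511250; k=2: 168840+197650+45·67·50=517240; k=3: 346725+0+45·59·50=479475 → min 479475.
Optimal parenthesization: (((M1M2)M3)M4) with cost 479475.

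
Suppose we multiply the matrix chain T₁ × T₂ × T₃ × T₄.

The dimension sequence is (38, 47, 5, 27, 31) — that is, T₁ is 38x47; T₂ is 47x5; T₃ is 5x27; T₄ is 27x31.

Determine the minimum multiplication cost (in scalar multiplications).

19005

Adjacent pairs: T₁T₂ = 38·47·5 = 8930; T₂T₃ = 47·5·27 = 6345; T₃T₄ = 5·27·31 = 4185.
Length 3: T₁..T₃: k=1: 0+6345+38·47·27=54567; k=2: 8930+0+38·5·27=14060 → min 14060 | T₂..T₄: k=2: 0+4185+47·5·31=11470; k=3: 6345+0+47·27·31=45684 → min 11470.
Length 4: T₁..T₄: k=1: 0+11470+38·47·31=66836; k=2: 8930+4185+38·5·31=19005; k=3: 14060+0+38·27·31=45866 → min 19005.
Optimal order: ((T₁ × T₂) × (T₃ × T₄)) with cost 19005.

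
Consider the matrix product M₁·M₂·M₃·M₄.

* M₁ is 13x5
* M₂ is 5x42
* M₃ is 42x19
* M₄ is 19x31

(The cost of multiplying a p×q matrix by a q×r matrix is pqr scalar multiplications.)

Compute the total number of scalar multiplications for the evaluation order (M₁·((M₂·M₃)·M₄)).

8950

(M₂·M₃): 5×42 by 42×19 → 5×19, cost 5·42·19 = 3990
((M₂·M₃)·M₄): 5×19 by 19×31 → 5×31, cost 5·19·31 = 2945; cumulative 6935
(M₁·((M₂·M₃)·M₄)): 13×5 by 5×31 → 13×31, cost 13·5·31 = 2015; cumulative 8950
Total: 8950 scalar multiplications.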